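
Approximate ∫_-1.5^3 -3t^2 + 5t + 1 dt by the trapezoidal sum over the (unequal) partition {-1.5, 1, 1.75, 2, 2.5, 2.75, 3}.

-17.109375

Subinterval widths: 2.5, 0.75, 0.25, 0.5, 0.25, 0.25.
f(-1.5) = -13.25, f(1) = 3, f(1.75) = 0.5625, f(2) = -1, f(2.5) = -5.25, f(2.75) = -7.9375, f(3) = -11.
On each subinterval the trapezoid contributes (Δt_i/2)·[f(t_{i-1}) + f(t_i)].
Sum = -17.109375.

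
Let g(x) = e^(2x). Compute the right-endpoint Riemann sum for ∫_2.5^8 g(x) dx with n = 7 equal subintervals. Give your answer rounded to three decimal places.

Δx = (8 − 2.5)/7 = 11/14.
Right endpoints: 23/7, 57/14, 34/7, 79/14, 45/7, 101/14, 8.
g(23/7) ≈ 714.390, g(57/14) ≈ 3438.729, g(34/7) ≈ 16552.389, g(79/14) ≈ 79675.251, g(45/7) ≈ 383518.392, g(101/14) ≈ 1846073.351, g(8) ≈ 8886110.521.
Sum = Δx · [g(23/7) + g(57/14) + g(34/7) + ...].
Sum ≈ 8812636.660.

8812636.660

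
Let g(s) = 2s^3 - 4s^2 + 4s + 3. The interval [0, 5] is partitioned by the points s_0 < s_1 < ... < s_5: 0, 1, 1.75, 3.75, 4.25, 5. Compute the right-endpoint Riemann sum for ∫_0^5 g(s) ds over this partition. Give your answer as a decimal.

Subinterval widths: 1, 0.75, 2, 0.5, 0.75.
Right endpoints: 1, 1.75, 3.75, 4.25, 5.
g(1) = 5, g(1.75) = 8.46875, g(3.75) = 67.21875, g(4.25) = 101.28125, g(5) = 173.
Sum = Σ Δs_i · g(s_i).
Sum = 326.1796875.

326.1796875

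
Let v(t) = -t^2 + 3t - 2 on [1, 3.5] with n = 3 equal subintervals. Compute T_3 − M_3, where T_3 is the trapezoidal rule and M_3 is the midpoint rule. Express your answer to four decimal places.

-0.4340

T_3 ≈ -2.372685.
M_3 ≈ -1.938657.
T_3 − M_3 ≈ -0.4340.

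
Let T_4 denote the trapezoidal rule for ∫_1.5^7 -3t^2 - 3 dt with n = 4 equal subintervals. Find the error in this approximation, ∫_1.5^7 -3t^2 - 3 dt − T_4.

5.19921875

Exact integral: ∫_1.5^7 f(t) dt = -356.125.
T_4 = -361.32421875.
Error = -356.125 − (-361.32421875) = 5.19921875.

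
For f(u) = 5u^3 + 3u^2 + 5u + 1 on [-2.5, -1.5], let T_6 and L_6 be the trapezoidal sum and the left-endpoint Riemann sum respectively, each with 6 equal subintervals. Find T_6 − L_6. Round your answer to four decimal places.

4.5208

T_6 = -39.375.
L_6 ≈ -43.895833.
T_6 − L_6 ≈ 4.5208.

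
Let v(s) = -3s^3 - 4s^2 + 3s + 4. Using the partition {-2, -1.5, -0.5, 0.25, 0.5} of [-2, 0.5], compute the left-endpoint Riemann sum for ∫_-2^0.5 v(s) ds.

6.14453125

Subinterval widths: 0.5, 1, 0.75, 0.25.
Left endpoints: -2, -1.5, -0.5, 0.25.
v(-2) = 6, v(-1.5) = 0.625, v(-0.5) = 1.875, v(0.25) = 4.453125.
Sum = Σ Δs_i · v(s_i).
Sum = 6.14453125.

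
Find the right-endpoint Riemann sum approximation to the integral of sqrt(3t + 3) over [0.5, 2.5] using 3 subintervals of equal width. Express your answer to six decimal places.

Δt = (2.5 − 0.5)/3 = 2/3.
Right endpoints: 7/6, 11/6, 2.5.
f(7/6) ≈ 2.549510, f(11/6) ≈ 2.915476, f(2.5) ≈ 3.240370.
Sum = Δt · [f(7/6) + f(11/6) + f(2.5)].
Sum ≈ 5.803571.

5.803571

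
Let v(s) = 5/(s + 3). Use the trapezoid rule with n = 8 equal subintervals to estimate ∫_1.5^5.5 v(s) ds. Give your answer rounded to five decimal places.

3.18364

Δs = (5.5 − 1.5)/8 = 0.5.
v(1.5) = 10/9, v(2) = 1, v(2.5) = 10/11, v(3) = 5/6, v(3.5) = 10/13, v(4) = 5/7, v(4.5) = 2/3, v(5) = 0.625, v(5.5) = 10/17.
T_8 = (Δs/2)·[v(s_0) + 2v(s_1) + ... + 2v(s_{7}) + v(s_8)].
Sum ≈ 3.18364.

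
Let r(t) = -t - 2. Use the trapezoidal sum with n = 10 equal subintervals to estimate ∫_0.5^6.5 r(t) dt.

-33

Δt = (6.5 − 0.5)/10 = 0.6.
r(0.5) = -2.5, r(1.1) = -3.1, r(1.7) = -3.7, r(2.3) = -4.3, r(2.9) = -4.9, r(3.5) = -5.5, r(4.1) = -6.1, r(4.7) = -6.7, r(5.3) = -7.3, r(5.9) = -7.9, r(6.5) = -8.5.
T_10 = (Δt/2)·[r(t_0) + 2r(t_1) + ... + 2r(t_{9}) + r(t_10)].
Sum = -33.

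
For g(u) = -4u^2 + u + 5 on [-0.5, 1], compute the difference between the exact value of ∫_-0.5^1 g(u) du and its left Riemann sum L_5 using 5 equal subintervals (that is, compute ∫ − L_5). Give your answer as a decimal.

-0.135

Exact integral: ∫_-0.5^1 g(u) du = 6.375.
L_5 = 6.51.
Error = 6.375 − 6.51 = -0.135.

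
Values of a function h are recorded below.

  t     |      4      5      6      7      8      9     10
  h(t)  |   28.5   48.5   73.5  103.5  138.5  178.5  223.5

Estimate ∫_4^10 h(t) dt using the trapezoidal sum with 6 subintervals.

Δt = 1.
T_6 = (1/2)·[28.5 + 2·48.5 + 2·73.5 + 2·103.5 + 2·138.5 + 2·178.5 + 223.5] = 668.5.

668.5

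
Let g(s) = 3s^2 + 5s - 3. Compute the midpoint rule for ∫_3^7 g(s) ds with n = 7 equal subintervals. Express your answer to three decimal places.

Δs = (7 − 3)/7 = 4/7.
Midpoints: 23/7, 27/7, 31/7, 5, 39/7, 43/7, 47/7.
g(23/7) = 2245/49, g(27/7) = 2985/49, g(31/7) = 3821/49, g(5) = 97, g(39/7) = 5781/49, g(43/7) = 6905/49, g(47/7) = 8125/49.
Sum = Δs · [g(23/7) + g(27/7) + g(31/7) + ...].
Sum ≈ 403.673.

403.673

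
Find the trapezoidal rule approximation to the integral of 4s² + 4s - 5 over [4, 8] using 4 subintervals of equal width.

Δs = (8 − 4)/4 = 1.
f(4) = 75, f(5) = 115, f(6) = 163, f(7) = 219, f(8) = 283.
T_4 = (Δs/2)·[f(s_0) + 2f(s_1) + 2f(s_2) + 2f(s_3) + f(s_4)].
Sum = 676.

676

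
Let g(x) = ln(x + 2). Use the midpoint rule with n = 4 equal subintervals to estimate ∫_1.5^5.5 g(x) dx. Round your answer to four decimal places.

6.7334

Δx = (5.5 − 1.5)/4 = 1.
Midpoints: 2, 3, 4, 5.
g(2) ≈ 1.3863, g(3) ≈ 1.6094, g(4) ≈ 1.7918, g(5) ≈ 1.9459.
Sum = Δx · [g(2) + g(3) + g(4) + g(5)].
Sum ≈ 6.7334.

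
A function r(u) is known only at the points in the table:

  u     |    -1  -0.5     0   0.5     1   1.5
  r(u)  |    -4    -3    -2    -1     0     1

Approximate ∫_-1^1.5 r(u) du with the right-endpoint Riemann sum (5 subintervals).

-2.5

Δu = 0.5.
Sum = 0.5·[(-3) + (-2) + (-1) + 0 + 1] = -2.5.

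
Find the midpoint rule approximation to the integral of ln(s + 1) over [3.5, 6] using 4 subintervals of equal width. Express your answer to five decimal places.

Δs = (6 − 3.5)/4 = 0.625.
Midpoints: 3.8125, 4.4375, 5.0625, 5.6875.
f(3.8125) ≈ 1.57122, f(4.4375) ≈ 1.69332, f(5.0625) ≈ 1.80212, f(5.6875) ≈ 1.90024.
Sum = Δs · [f(3.8125) + f(4.4375) + f(5.0625) + f(5.6875)].
Sum ≈ 4.35431.

4.35431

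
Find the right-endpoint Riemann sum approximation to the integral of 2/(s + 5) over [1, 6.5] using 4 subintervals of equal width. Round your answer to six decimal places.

1.197902

Δs = (6.5 − 1)/4 = 1.375.
Right endpoints: 2.375, 3.75, 5.125, 6.5.
f(2.375) = 16/59, f(3.75) = 8/35, f(5.125) = 16/81, f(6.5) = 4/23.
Sum = Δs · [f(2.375) + f(3.75) + f(5.125) + f(6.5)].
Sum ≈ 1.197902.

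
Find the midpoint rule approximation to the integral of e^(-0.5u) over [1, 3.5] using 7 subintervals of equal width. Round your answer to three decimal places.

0.864

Δu = (3.5 − 1)/7 = 5/14.
Midpoints: 33/28, 43/28, 53/28, 2.25, 73/28, 83/28, 93/28.
f(33/28) ≈ 0.555, f(43/28) ≈ 0.464, f(53/28) ≈ 0.388, f(2.25) ≈ 0.325, f(73/28) ≈ 0.272, f(83/28) ≈ 0.227, f(93/28) ≈ 0.190.
Sum = Δu · [f(33/28) + f(43/28) + f(53/28) + ...].
Sum ≈ 0.864.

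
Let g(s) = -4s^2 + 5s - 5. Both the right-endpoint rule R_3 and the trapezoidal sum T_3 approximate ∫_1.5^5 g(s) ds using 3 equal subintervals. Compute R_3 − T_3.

-42.875

R_3 ≈ -168.842593.
T_3 ≈ -125.967593.
R_3 − T_3 = -42.875.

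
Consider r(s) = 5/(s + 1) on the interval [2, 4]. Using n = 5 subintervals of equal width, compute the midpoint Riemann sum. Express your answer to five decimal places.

Δs = (4 − 2)/5 = 0.4.
Midpoints: 2.2, 2.6, 3, 3.4, 3.8.
r(2.2) = 1.5625, r(2.6) = 25/18, r(3) = 1.25, r(3.4) = 25/22, r(3.8) = 25/24.
Sum = Δs · [r(2.2) + r(2.6) + r(3) + r(3.4) + r(3.8)].
Sum ≈ 2.55177.

2.55177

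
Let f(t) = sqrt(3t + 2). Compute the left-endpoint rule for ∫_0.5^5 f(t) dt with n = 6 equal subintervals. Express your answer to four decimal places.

Δt = (5 − 0.5)/6 = 0.75.
Left endpoints: 0.5, 1.25, 2, 2.75, 3.5, 4.25.
f(0.5) ≈ 1.8708, f(1.25) ≈ 2.3979, f(2) ≈ 2.8284, f(2.75) ≈ 3.2016, f(3.5) ≈ 3.5355, f(4.25) ≈ 3.8406.
Sum = Δt · [f(0.5) + f(1.25) + f(2) + ...].
Sum ≈ 13.2561.

13.2561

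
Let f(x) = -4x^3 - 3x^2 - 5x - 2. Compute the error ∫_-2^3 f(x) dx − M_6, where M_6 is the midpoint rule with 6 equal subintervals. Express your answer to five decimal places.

Exact integral: ∫_-2^3 f(x) dx = -122.5.
M_6 ≈ -119.8958333.
Error ≈ -122.5 − (-119.8958333) ≈ -2.60417.

-2.60417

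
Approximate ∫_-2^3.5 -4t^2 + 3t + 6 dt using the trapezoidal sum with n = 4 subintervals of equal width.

Δt = (3.5 − (-2))/4 = 1.375.
f(-2) = -16, f(-0.625) = 2.5625, f(0.75) = 6, f(2.125) = -5.6875, f(3.5) = -32.5.
T_4 = (Δt/2)·[f(t_0) + 2f(t_1) + 2f(t_2) + 2f(t_3) + f(t_4)].
Sum = -29.390625.

-29.390625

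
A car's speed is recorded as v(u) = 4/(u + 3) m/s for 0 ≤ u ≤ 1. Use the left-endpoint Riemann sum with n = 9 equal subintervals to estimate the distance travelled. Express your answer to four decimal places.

1.1694

Δu = (1 − 0)/9 = 1/9.
Left endpoints: 0, 1/9, 2/9, 1/3, 4/9, 5/9, 2/3, 7/9, 8/9.
v(0) = 4/3, v(1/9) = 9/7, v(2/9) = 36/29, v(1/3) = 1.2, v(4/9) = 36/31, v(5/9) = 1.125, v(2/3) = 12/11, v(7/9) = 18/17, v(8/9) = 36/35.
Sum = Δu · [v(0) + v(1/9) + v(2/9) + ...].
Sum ≈ 1.1694.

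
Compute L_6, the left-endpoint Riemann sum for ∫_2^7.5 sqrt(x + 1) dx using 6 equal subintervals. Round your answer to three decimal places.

Δx = (7.5 − 2)/6 = 11/12.
Left endpoints: 2, 35/12, 23/6, 4.75, 17/3, 79/12.
f(2) ≈ 1.732, f(35/12) ≈ 1.979, f(23/6) ≈ 2.198, f(4.75) ≈ 2.398, f(17/3) ≈ 2.582, f(79/12) ≈ 2.754.
Sum = Δx · [f(2) + f(35/12) + f(23/6) + ...].
Sum ≈ 12.506.

12.506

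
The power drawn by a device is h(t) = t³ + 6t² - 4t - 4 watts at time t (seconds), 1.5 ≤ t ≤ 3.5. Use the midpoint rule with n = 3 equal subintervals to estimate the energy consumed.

Δt = (3.5 − 1.5)/3 = 2/3.
Midpoints: 11/6, 2.5, 19/6.
h(11/6) = 3239/216, h(2.5) = 39.125, h(19/6) = 16255/216.
Sum = Δt · [h(11/6) + h(2.5) + h(19/6)].
Sum = 86.25.

86.25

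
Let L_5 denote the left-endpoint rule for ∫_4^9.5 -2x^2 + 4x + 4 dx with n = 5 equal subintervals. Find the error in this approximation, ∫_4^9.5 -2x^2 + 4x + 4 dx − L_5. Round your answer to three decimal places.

-67.357

Exact integral: ∫_4^9.5 f(x) dx ≈ -358.41667.
L_5 = -291.06.
Error ≈ -358.41667 − (-291.06) ≈ -67.357.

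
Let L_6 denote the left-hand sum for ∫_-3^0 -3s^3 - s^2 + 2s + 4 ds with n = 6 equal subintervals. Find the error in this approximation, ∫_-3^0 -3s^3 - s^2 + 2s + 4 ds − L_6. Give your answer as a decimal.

-18.0625

Exact integral: ∫_-3^0 f(s) ds = 54.75.
L_6 = 72.8125.
Error = 54.75 − 72.8125 = -18.0625.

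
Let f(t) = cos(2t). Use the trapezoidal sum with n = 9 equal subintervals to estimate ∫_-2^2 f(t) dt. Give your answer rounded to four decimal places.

Δt = (2 − (-2))/9 = 4/9.
f(-2) ≈ -0.6536, f(-14/9) ≈ -0.9995, f(-10/9) ≈ -0.6063, f(-2/3) ≈ 0.2352, f(-2/9) ≈ 0.9028, f(2/9) ≈ 0.9028, f(2/3) ≈ 0.2352, f(10/9) ≈ -0.6063, f(14/9) ≈ -0.9995, f(2) ≈ -0.6536.
T_9 = (Δt/2)·[f(t_0) + 2f(t_1) + ... + 2f(t_{8}) + f(t_9)].
Sum ≈ -0.7063.

-0.7063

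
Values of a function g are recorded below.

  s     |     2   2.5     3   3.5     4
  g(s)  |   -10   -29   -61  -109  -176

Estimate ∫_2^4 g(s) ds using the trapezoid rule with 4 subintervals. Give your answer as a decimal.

Δs = 0.5.
T_4 = (0.5/2)·[(-10) + 2·(-29) + 2·(-61) + 2·(-109) + (-176)] = -146.

-146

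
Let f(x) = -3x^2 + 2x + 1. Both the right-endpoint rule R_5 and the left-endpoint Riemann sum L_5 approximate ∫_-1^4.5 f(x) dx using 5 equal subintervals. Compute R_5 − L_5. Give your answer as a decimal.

-51.425

R_5 = -96.415.
L_5 = -44.99.
R_5 − L_5 = -51.425.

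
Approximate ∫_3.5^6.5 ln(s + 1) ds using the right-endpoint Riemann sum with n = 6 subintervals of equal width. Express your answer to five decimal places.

Δs = (6.5 − 3.5)/6 = 0.5.
Right endpoints: 4, 4.5, 5, 5.5, 6, 6.5.
f(4) ≈ 1.60944, f(4.5) ≈ 1.70475, f(5) ≈ 1.79176, f(5.5) ≈ 1.87180, f(6) ≈ 1.94591, f(6.5) ≈ 2.01490.
Sum = Δs · [f(4) + f(4.5) + f(5) + ...].
Sum ≈ 5.46928.

5.46928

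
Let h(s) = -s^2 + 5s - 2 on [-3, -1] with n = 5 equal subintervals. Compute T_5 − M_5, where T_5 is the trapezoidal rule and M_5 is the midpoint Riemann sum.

-0.08

T_5 = -32.72.
M_5 = -32.64.
T_5 − M_5 = -0.08.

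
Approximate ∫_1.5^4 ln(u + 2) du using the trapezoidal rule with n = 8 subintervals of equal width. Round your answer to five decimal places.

3.86492

Δu = (4 − 1.5)/8 = 0.3125.
f(1.5) ≈ 1.25276, f(1.8125) ≈ 1.33829, f(2.125) ≈ 1.41707, f(2.4375) ≈ 1.49009, f(2.75) ≈ 1.55814, f(3.0625) ≈ 1.62186, f(3.375) ≈ 1.68176, f(3.6875) ≈ 1.73827, f(4) ≈ 1.79176.
T_8 = (Δu/2)·[f(u_0) + 2f(u_1) + ... + 2f(u_{7}) + f(u_8)].
Sum ≈ 3.86492.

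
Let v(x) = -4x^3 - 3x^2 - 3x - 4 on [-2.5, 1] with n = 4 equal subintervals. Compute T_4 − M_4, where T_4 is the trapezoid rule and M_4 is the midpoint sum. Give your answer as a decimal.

4.01953125

T_4 = 17.9921875.
M_4 = 13.97265625.
T_4 − M_4 = 4.01953125.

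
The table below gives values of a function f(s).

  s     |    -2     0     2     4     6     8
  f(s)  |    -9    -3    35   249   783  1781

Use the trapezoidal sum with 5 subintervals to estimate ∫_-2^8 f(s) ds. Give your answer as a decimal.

Δs = 2.
T_5 = (2/2)·[(-9) + 2·(-3) + 2·35 + 2·249 + 2·783 + 1781] = 3900.

3900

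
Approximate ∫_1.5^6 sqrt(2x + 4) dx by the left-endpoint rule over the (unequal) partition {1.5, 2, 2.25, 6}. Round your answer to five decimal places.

Subinterval widths: 0.5, 0.25, 3.75.
Left endpoints: 1.5, 2, 2.25.
f(1.5) ≈ 2.64575, f(2) ≈ 2.82843, f(2.25) ≈ 2.91548.
Sum = Σ Δx_i · f(x_i).
Sum ≈ 12.96302.

12.96302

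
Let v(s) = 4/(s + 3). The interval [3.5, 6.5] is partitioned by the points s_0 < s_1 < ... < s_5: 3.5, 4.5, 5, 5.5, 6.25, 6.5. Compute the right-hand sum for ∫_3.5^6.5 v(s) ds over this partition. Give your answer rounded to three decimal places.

1.448

Subinterval widths: 1, 0.5, 0.5, 0.75, 0.25.
Right endpoints: 4.5, 5, 5.5, 6.25, 6.5.
v(4.5) = 8/15, v(5) = 0.5, v(5.5) = 8/17, v(6.25) = 16/37, v(6.5) = 8/19.
Sum = Σ Δs_i · v(s_i).
Sum ≈ 1.448.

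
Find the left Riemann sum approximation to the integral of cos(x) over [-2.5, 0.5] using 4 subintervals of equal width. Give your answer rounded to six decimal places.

0.397369

Δx = (0.5 − (-2.5))/4 = 0.75.
Left endpoints: -2.5, -1.75, -1, -0.25.
f(-2.5) ≈ -0.801144, f(-1.75) ≈ -0.178246, f(-1) ≈ 0.540302, f(-0.25) ≈ 0.968912.
Sum = Δx · [f(-2.5) + f(-1.75) + f(-1) + f(-0.25)].
Sum ≈ 0.397369.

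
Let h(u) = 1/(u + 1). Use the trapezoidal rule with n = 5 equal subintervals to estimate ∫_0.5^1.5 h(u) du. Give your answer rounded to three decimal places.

Δu = (1.5 − 0.5)/5 = 0.2.
h(0.5) = 2/3, h(0.7) = 10/17, h(0.9) = 10/19, h(1.1) = 10/21, h(1.3) = 10/23, h(1.5) = 0.4.
T_5 = (Δu/2)·[h(u_0) + 2h(u_1) + ... + 2h(u_{4}) + h(u_5)].
Sum ≈ 0.512.

0.512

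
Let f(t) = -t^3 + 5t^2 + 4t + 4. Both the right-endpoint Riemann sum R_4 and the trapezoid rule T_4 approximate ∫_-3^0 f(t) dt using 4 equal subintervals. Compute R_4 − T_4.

R_4 = 39.421875.
T_4 = 61.921875.
R_4 − T_4 = -22.5.

-22.5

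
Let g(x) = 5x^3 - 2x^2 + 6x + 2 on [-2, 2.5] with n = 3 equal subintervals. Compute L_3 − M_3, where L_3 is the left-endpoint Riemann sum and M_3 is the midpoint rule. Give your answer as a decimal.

-101.0390625

L_3 = -73.6875.
M_3 = 27.3515625.
L_3 − M_3 = -101.0390625.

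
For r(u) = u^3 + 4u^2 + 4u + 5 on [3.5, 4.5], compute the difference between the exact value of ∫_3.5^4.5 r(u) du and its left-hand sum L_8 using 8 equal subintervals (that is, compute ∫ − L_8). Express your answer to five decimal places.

Exact integral: ∫_3.5^4.5 r(u) du ≈ 150.3333333.
L_8 = 145.109375.
Error ≈ 150.3333333 − 145.109375 ≈ 5.22396.

5.22396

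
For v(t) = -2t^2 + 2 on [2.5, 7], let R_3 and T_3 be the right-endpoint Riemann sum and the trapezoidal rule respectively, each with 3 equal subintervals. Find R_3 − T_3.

R_3 = -276.75.
T_3 = -212.625.
R_3 − T_3 = -64.125.

-64.125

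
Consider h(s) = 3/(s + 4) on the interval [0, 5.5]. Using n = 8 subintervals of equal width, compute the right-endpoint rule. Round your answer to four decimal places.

2.4518

Δs = (5.5 − 0)/8 = 0.6875.
Right endpoints: 0.6875, 1.375, 2.0625, 2.75, 3.4375, 4.125, 4.8125, 5.5.
h(0.6875) = 0.64, h(1.375) = 24/43, h(2.0625) = 48/97, h(2.75) = 4/9, h(3.4375) = 48/119, h(4.125) = 24/65, h(4.8125) = 16/47, h(5.5) = 6/19.
Sum = Δs · [h(0.6875) + h(1.375) + h(2.0625) + ...].
Sum ≈ 2.4518.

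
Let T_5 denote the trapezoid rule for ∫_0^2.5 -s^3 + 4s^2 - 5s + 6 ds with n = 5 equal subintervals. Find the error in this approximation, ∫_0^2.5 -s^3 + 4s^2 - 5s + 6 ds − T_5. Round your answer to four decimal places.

-0.0260

Exact integral: ∫_0^2.5 f(s) ds ≈ 10.442708.
T_5 = 10.46875.
Error ≈ 10.442708 − 10.46875 ≈ -0.0260.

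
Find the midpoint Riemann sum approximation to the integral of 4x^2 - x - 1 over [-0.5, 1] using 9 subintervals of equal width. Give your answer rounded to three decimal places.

-0.389

Δx = (1 − (-0.5))/9 = 1/6.
Midpoints: -5/12, -0.25, -1/12, 1/12, 0.25, 5/12, 7/12, 0.75, 11/12.
f(-5/12) = 1/9, f(-0.25) = -0.5, f(-1/12) = -8/9, f(1/12) = -19/18, f(0.25) = -1, f(5/12) = -13/18, f(7/12) = -2/9, f(0.75) = 0.5, f(11/12) = 13/9.
Sum = Δx · [f(-5/12) + f(-0.25) + f(-1/12) + ...].
Sum ≈ -0.389.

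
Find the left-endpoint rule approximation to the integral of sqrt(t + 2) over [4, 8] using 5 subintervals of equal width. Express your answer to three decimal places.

Δt = (8 − 4)/5 = 0.8.
Left endpoints: 4, 4.8, 5.6, 6.4, 7.2.
f(4) ≈ 2.449, f(4.8) ≈ 2.608, f(5.6) ≈ 2.757, f(6.4) ≈ 2.898, f(7.2) ≈ 3.033.
Sum = Δt · [f(4) + f(4.8) + f(5.6) + f(6.4) + f(7.2)].
Sum ≈ 10.996.

10.996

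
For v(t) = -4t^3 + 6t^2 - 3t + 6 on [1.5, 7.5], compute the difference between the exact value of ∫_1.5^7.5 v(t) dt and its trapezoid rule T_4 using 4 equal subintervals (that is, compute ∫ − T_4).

108

Exact integral: ∫_1.5^7.5 v(t) dt = -2367.
T_4 = -2475.
Error = -2367 − (-2475) = 108.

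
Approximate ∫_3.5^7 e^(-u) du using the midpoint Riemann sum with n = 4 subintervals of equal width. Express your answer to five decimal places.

0.02837

Δu = (7 − 3.5)/4 = 0.875.
Midpoints: 3.9375, 4.8125, 5.6875, 6.5625.
f(3.9375) ≈ 0.01950, f(4.8125) ≈ 0.00813, f(5.6875) ≈ 0.00339, f(6.5625) ≈ 0.00141.
Sum = Δu · [f(3.9375) + f(4.8125) + f(5.6875) + f(6.5625)].
Sum ≈ 0.02837.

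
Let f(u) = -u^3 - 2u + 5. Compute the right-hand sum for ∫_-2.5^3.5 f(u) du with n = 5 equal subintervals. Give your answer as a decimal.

-48.21

Δu = (3.5 − (-2.5))/5 = 1.2.
Right endpoints: -1.3, -0.1, 1.1, 2.3, 3.5.
f(-1.3) = 9.797, f(-0.1) = 5.201, f(1.1) = 1.469, f(2.3) = -11.767, f(3.5) = -44.875.
Sum = Δu · [f(-1.3) + f(-0.1) + f(1.1) + f(2.3) + f(3.5)].
Sum = -48.21.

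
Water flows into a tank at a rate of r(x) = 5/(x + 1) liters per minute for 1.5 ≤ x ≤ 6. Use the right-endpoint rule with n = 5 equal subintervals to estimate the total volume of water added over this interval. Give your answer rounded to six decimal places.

4.615988

Δx = (6 − 1.5)/5 = 0.9.
Right endpoints: 2.4, 3.3, 4.2, 5.1, 6.
r(2.4) = 25/17, r(3.3) = 50/43, r(4.2) = 25/26, r(5.1) = 50/61, r(6) = 5/7.
Sum = Δx · [r(2.4) + r(3.3) + r(4.2) + r(5.1) + r(6)].
Sum ≈ 4.615988.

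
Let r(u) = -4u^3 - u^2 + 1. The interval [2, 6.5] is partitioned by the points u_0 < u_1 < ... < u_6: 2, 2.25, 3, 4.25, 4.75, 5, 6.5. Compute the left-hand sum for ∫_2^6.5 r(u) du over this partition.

Subinterval widths: 0.25, 0.75, 1.25, 0.5, 0.25, 1.5.
Left endpoints: 2, 2.25, 3, 4.25, 4.75, 5.
r(2) = -35, r(2.25) = -49.625, r(3) = -116, r(4.25) = -324.125, r(4.75) = -450.25, r(5) = -524.
Sum = Σ Δu_i · r(u_i).
Sum = -1251.59375.

-1251.59375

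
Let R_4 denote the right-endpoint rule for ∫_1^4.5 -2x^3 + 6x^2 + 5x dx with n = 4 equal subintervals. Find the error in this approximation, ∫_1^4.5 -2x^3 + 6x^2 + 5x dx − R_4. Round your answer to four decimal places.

25.3613

Exact integral: ∫_1^4.5 f(x) dx = 23.84375.
R_4 ≈ -1.517578.
Error ≈ 23.84375 − (-1.517578) ≈ 25.3613.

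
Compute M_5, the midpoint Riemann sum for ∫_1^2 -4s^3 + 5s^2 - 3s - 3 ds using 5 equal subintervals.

-10.79

Δs = (2 − 1)/5 = 0.2.
Midpoints: 1.1, 1.3, 1.5, 1.7, 1.9.
f(1.1) = -5.574, f(1.3) = -7.238, f(1.5) = -9.75, f(1.7) = -13.302, f(1.9) = -18.086.
Sum = Δs · [f(1.1) + f(1.3) + f(1.5) + f(1.7) + f(1.9)].
Sum = -10.79.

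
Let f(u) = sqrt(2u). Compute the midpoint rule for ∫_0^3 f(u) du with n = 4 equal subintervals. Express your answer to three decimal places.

Δu = (3 − 0)/4 = 0.75.
Midpoints: 0.375, 1.125, 1.875, 2.625.
f(0.375) ≈ 0.866, f(1.125) ≈ 1.500, f(1.875) ≈ 1.936, f(2.625) ≈ 2.291.
Sum = Δu · [f(0.375) + f(1.125) + f(1.875) + f(2.625)].
Sum ≈ 4.945.

4.945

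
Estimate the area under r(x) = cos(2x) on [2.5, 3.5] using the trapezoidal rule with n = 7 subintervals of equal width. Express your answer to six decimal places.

0.802452

Δx = (3.5 − 2.5)/7 = 1/7.
r(2.5) ≈ 0.283662, r(37/14) ≈ 0.542429, r(39/14) ≈ 0.757216, r(41/14) ≈ 0.910608, r(43/14) ≈ 0.990170, r(45/14) ≈ 0.989450, r(47/14) ≈ 0.908506, r(3.5) ≈ 0.753902.
T_7 = (Δx/2)·[r(x_0) + 2r(x_1) + ... + 2r(x_{6}) + r(x_7)].
Sum ≈ 0.802452.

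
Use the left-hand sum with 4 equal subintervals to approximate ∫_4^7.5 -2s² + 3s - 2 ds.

-155.4765625

Δs = (7.5 − 4)/4 = 0.875.
Left endpoints: 4, 4.875, 5.75, 6.625.
f(4) = -22, f(4.875) = -34.90625, f(5.75) = -50.875, f(6.625) = -69.90625.
Sum = Δs · [f(4) + f(4.875) + f(5.75) + f(6.625)].
Sum = -155.4765625.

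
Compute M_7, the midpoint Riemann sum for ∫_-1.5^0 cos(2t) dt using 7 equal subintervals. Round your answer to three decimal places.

0.071

Δt = (0 − (-1.5))/7 = 3/14.
Midpoints: -39/28, -33/28, -27/28, -0.75, -15/28, -9/28, -3/28.
f(-39/28) ≈ -0.937, f(-33/28) ≈ -0.708, f(-27/28) ≈ -0.350, f(-0.75) ≈ 0.071, f(-15/28) ≈ 0.479, f(-9/28) ≈ 0.800, f(-3/28) ≈ 0.977.
Sum = Δt · [f(-39/28) + f(-33/28) + f(-27/28) + ...].
Sum ≈ 0.071.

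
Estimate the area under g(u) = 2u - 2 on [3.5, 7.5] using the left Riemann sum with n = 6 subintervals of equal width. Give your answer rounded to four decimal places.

Δu = (7.5 − 3.5)/6 = 2/3.
Left endpoints: 3.5, 25/6, 29/6, 5.5, 37/6, 41/6.
g(3.5) = 5, g(25/6) = 19/3, g(29/6) = 23/3, g(5.5) = 9, g(37/6) = 31/3, g(41/6) = 35/3.
Sum = Δu · [g(3.5) + g(25/6) + g(29/6) + ...].
Sum ≈ 33.3333.

33.3333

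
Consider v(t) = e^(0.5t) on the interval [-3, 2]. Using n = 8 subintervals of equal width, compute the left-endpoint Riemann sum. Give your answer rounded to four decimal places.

4.2511

Δt = (2 − (-3))/8 = 0.625.
Left endpoints: -3, -2.375, -1.75, -1.125, -0.5, 0.125, 0.75, 1.375.
v(-3) ≈ 0.2231, v(-2.375) ≈ 0.3050, v(-1.75) ≈ 0.4169, v(-1.125) ≈ 0.5698, v(-0.5) ≈ 0.7788, v(0.125) ≈ 1.0645, v(0.75) ≈ 1.4550, v(1.375) ≈ 1.9887.
Sum = Δt · [v(-3) + v(-2.375) + v(-1.75) + ...].
Sum ≈ 4.2511.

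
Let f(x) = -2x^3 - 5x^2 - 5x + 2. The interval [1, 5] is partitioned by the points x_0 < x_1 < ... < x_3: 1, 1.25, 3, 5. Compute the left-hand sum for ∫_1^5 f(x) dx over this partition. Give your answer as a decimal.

Subinterval widths: 0.25, 1.75, 2.
Left endpoints: 1, 1.25, 3.
f(1) = -10, f(1.25) = -15.96875, f(3) = -112.
Sum = Σ Δx_i · f(x_i).
Sum = -254.4453125.

-254.4453125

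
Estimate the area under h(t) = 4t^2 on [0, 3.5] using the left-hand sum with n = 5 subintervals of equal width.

Δt = (3.5 − 0)/5 = 0.7.
Left endpoints: 0, 0.7, 1.4, 2.1, 2.8.
h(0) = 0, h(0.7) = 1.96, h(1.4) = 7.84, h(2.1) = 17.64, h(2.8) = 31.36.
Sum = Δt · [h(0) + h(0.7) + h(1.4) + h(2.1) + h(2.8)].
Sum = 41.16.

41.16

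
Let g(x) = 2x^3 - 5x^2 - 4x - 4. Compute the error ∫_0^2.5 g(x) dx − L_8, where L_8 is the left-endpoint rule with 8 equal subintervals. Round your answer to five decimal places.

-1.66423

Exact integral: ∫_0^2.5 g(x) dx ≈ -29.0104167.
L_8 ≈ -27.3461914.
Error ≈ -29.0104167 − (-27.3461914) ≈ -1.66423.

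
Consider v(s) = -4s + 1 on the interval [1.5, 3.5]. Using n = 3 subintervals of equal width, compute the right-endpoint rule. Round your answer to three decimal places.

Δs = (3.5 − 1.5)/3 = 2/3.
Right endpoints: 13/6, 17/6, 3.5.
v(13/6) = -23/3, v(17/6) = -31/3, v(3.5) = -13.
Sum = Δs · [v(13/6) + v(17/6) + v(3.5)].
Sum ≈ -20.667.

-20.667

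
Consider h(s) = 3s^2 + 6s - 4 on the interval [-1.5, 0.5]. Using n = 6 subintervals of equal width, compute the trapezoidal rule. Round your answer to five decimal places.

-10.38889

Δs = (0.5 − (-1.5))/6 = 1/3.
h(-1.5) = -6.25, h(-7/6) = -83/12, h(-5/6) = -83/12, h(-0.5) = -6.25, h(-1/6) = -59/12, h(1/6) = -35/12, h(0.5) = -0.25.
T_6 = (Δs/2)·[h(s_0) + 2h(s_1) + ... + 2h(s_{5}) + h(s_6)].
Sum ≈ -10.38889.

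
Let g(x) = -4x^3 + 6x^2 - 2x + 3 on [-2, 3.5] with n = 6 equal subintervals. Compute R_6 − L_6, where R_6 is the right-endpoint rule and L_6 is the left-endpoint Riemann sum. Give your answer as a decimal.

R_6 ≈ -101.998264.
L_6 ≈ 49.251736.
R_6 − L_6 = -151.25.

-151.25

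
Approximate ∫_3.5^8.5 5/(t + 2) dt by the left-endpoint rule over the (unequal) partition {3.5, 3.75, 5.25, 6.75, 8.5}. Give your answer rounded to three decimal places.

3.566

Subinterval widths: 0.25, 1.5, 1.5, 1.75.
Left endpoints: 3.5, 3.75, 5.25, 6.75.
f(3.5) = 10/11, f(3.75) = 20/23, f(5.25) = 20/29, f(6.75) = 4/7.
Sum = Σ Δt_i · f(t_i).
Sum ≈ 3.566.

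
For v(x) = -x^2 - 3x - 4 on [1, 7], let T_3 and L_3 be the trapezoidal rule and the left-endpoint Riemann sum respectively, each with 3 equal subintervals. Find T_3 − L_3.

-66

T_3 = -214.
L_3 = -148.
T_3 − L_3 = -66.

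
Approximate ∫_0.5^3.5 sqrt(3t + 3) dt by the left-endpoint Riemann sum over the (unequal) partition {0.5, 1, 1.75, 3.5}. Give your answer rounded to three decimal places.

7.924

Subinterval widths: 0.5, 0.75, 1.75.
Left endpoints: 0.5, 1, 1.75.
f(0.5) ≈ 2.121, f(1) ≈ 2.449, f(1.75) ≈ 2.872.
Sum = Σ Δt_i · f(t_i).
Sum ≈ 7.924.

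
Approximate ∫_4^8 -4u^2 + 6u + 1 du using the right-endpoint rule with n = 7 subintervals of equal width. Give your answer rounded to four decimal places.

Δu = (8 − 4)/7 = 4/7.
Right endpoints: 32/7, 36/7, 40/7, 44/7, 48/7, 52/7, 8.
f(32/7) = -2703/49, f(36/7) = -3623/49, f(40/7) = -4671/49, f(44/7) = -5847/49, f(48/7) = -7151/49, f(52/7) = -8583/49, f(8) = -207.
Sum = Δu · [f(32/7) + f(36/7) + f(40/7) + ...].
Sum ≈ -498.2041.

-498.2041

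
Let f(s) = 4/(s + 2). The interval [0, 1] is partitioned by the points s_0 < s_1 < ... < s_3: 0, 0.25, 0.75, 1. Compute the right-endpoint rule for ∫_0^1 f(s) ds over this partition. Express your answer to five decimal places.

Subinterval widths: 0.25, 0.5, 0.25.
Right endpoints: 0.25, 0.75, 1.
f(0.25) = 16/9, f(0.75) = 16/11, f(1) = 4/3.
Sum = Σ Δs_i · f(s_i).
Sum ≈ 1.50505.

1.50505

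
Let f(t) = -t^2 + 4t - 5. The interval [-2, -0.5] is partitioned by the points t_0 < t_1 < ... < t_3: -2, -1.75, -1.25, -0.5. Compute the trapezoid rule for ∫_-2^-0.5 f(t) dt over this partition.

-17.71875

Subinterval widths: 0.25, 0.5, 0.75.
f(-2) = -17, f(-1.75) = -15.0625, f(-1.25) = -11.5625, f(-0.5) = -7.25.
On each subinterval the trapezoid contributes (Δt_i/2)·[f(t_{i-1}) + f(t_i)].
Sum = -17.71875.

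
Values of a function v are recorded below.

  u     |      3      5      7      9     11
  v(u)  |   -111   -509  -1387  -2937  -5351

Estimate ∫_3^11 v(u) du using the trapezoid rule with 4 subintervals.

Δu = 2.
T_4 = (2/2)·[(-111) + 2·(-509) + 2·(-1387) + 2·(-2937) + (-5351)] = -15128.

-15128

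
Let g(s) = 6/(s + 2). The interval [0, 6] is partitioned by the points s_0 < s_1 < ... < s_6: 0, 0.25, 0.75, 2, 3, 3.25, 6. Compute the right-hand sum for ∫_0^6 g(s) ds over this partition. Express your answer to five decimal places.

Subinterval widths: 0.25, 0.5, 1.25, 1, 0.25, 2.75.
Right endpoints: 0.25, 0.75, 2, 3, 3.25, 6.
g(0.25) = 8/3, g(0.75) = 24/11, g(2) = 1.5, g(3) = 1.2, g(3.25) = 8/7, g(6) = 0.75.
Sum = Σ Δs_i · g(s_i).
Sum ≈ 7.18079.

7.18079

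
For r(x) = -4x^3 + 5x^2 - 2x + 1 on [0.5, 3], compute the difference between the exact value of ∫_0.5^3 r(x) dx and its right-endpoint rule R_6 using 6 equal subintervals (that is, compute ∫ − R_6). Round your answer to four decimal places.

15.4803

Exact integral: ∫_0.5^3 r(x) dx ≈ -42.395833.
R_6 ≈ -57.876157.
Error ≈ -42.395833 − (-57.876157) ≈ 15.4803.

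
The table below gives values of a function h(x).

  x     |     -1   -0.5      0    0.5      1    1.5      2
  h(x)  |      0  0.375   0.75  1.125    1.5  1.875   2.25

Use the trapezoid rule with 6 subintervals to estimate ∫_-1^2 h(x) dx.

3.375

Δx = 0.5.
T_6 = (0.5/2)·[0 + 2·0.375 + 2·0.75 + 2·1.125 + 2·1.5 + 2·1.875 + 2.25] = 3.375.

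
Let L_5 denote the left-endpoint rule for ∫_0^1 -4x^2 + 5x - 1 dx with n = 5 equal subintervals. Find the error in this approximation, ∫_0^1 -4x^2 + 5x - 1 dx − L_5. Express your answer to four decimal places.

Exact integral: ∫_0^1 f(x) dx ≈ 0.166667.
L_5 = 0.04.
Error ≈ 0.166667 − 0.04 ≈ 0.1267.

0.1267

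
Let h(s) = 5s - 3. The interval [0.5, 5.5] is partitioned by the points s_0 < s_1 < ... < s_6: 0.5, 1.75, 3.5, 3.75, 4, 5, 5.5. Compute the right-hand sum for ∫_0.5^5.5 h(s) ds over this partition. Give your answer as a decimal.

75

Subinterval widths: 1.25, 1.75, 0.25, 0.25, 1, 0.5.
Right endpoints: 1.75, 3.5, 3.75, 4, 5, 5.5.
h(1.75) = 5.75, h(3.5) = 14.5, h(3.75) = 15.75, h(4) = 17, h(5) = 22, h(5.5) = 24.5.
Sum = Σ Δs_i · h(s_i).
Sum = 75.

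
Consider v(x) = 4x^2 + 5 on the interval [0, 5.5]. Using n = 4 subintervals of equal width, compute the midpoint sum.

245.8671875

Δx = (5.5 − 0)/4 = 1.375.
Midpoints: 0.6875, 2.0625, 3.4375, 4.8125.
v(0.6875) = 6.890625, v(2.0625) = 22.015625, v(3.4375) = 52.265625, v(4.8125) = 97.640625.
Sum = Δx · [v(0.6875) + v(2.0625) + v(3.4375) + v(4.8125)].
Sum = 245.8671875.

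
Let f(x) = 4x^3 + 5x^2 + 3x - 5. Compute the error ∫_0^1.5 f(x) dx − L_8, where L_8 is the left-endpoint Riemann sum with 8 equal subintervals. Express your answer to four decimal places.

Exact integral: ∫_0^1.5 f(x) dx = 6.5625.
L_8 ≈ 3.943359.
Error ≈ 6.5625 − 3.943359 ≈ 2.6191.

2.6191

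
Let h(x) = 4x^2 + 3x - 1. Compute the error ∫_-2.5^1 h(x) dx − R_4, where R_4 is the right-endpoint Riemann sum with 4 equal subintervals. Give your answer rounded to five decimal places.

Exact integral: ∫_-2.5^1 h(x) dx ≈ 10.7916667.
R_4 = 7.984375.
Error ≈ 10.7916667 − 7.984375 ≈ 2.80729.

2.80729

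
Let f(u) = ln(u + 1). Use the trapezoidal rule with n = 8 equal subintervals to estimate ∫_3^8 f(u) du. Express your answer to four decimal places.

9.2253

Δu = (8 − 3)/8 = 0.625.
f(3) ≈ 1.3863, f(3.625) ≈ 1.5315, f(4.25) ≈ 1.6582, f(4.875) ≈ 1.7707, f(5.5) ≈ 1.8718, f(6.125) ≈ 1.9636, f(6.75) ≈ 2.0477, f(7.375) ≈ 2.1253, f(8) ≈ 2.1972.
T_8 = (Δu/2)·[f(u_0) + 2f(u_1) + ... + 2f(u_{7}) + f(u_8)].
Sum ≈ 9.2253.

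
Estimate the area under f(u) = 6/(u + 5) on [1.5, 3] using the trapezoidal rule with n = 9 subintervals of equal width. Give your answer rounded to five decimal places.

1.24595

Δu = (3 − 1.5)/9 = 1/6.
f(1.5) = 12/13, f(5/3) = 0.9, f(11/6) = 36/41, f(2) = 6/7, f(13/6) = 36/43, f(7/3) = 9/11, f(2.5) = 0.8, f(8/3) = 18/23, f(17/6) = 36/47, f(3) = 0.75.
T_9 = (Δu/2)·[f(u_0) + 2f(u_1) + ... + 2f(u_{8}) + f(u_9)].
Sum ≈ 1.24595.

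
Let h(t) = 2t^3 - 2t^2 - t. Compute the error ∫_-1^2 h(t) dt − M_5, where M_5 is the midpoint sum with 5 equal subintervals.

Exact integral: ∫_-1^2 h(t) dt = 0.
M_5 = -0.09.
Error = 0 − (-0.09) = 0.09.

0.09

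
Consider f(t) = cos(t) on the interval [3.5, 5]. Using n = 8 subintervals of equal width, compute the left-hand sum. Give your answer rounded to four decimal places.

-0.7207

Δt = (5 − 3.5)/8 = 0.1875.
Left endpoints: 3.5, 3.6875, 3.875, 4.0625, 4.25, 4.4375, 4.625, 4.8125.
f(3.5) ≈ -0.9365, f(3.6875) ≈ -0.8547, f(3.875) ≈ -0.7429, f(4.0625) ≈ -0.6051, f(4.25) ≈ -0.4461, f(4.4375) ≈ -0.2714, f(4.625) ≈ -0.0873, f(4.8125) ≈ 0.0999.
Sum = Δt · [f(3.5) + f(3.6875) + f(3.875) + ...].
Sum ≈ -0.7207.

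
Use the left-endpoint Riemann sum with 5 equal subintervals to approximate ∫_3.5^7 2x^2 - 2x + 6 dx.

161.63

Δx = (7 − 3.5)/5 = 0.7.
Left endpoints: 3.5, 4.2, 4.9, 5.6, 6.3.
f(3.5) = 23.5, f(4.2) = 32.88, f(4.9) = 44.22, f(5.6) = 57.52, f(6.3) = 72.78.
Sum = Δx · [f(3.5) + f(4.2) + f(4.9) + f(5.6) + f(6.3)].
Sum = 161.63.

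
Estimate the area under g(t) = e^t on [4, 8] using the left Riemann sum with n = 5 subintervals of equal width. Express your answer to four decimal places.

1910.2486

Δt = (8 − 4)/5 = 0.8.
Left endpoints: 4, 4.8, 5.6, 6.4, 7.2.
g(4) ≈ 54.5982, g(4.8) ≈ 121.5104, g(5.6) ≈ 270.4264, g(6.4) ≈ 601.8450, g(7.2) ≈ 1339.4308.
Sum = Δt · [g(4) + g(4.8) + g(5.6) + g(6.4) + g(7.2)].
Sum ≈ 1910.2486.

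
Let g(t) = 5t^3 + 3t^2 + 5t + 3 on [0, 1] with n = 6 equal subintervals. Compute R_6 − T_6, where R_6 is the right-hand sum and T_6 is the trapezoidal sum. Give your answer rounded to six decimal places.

1.083333

R_6 ≈ 8.88194444.
T_6 ≈ 7.79861111.
R_6 − T_6 ≈ 1.083333.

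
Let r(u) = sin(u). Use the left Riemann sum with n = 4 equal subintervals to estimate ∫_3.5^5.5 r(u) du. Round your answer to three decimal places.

Δu = (5.5 − 3.5)/4 = 0.5.
Left endpoints: 3.5, 4, 4.5, 5.
r(3.5) ≈ -0.351, r(4) ≈ -0.757, r(4.5) ≈ -0.978, r(5) ≈ -0.959.
Sum = Δu · [r(3.5) + r(4) + r(4.5) + r(5)].
Sum ≈ -1.522.

-1.522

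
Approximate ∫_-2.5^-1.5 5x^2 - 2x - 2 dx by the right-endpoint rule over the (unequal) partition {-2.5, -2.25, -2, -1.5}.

Subinterval widths: 0.25, 0.25, 0.5.
Right endpoints: -2.25, -2, -1.5.
f(-2.25) = 27.8125, f(-2) = 22, f(-1.5) = 12.25.
Sum = Σ Δx_i · f(x_i).
Sum = 18.578125.

18.578125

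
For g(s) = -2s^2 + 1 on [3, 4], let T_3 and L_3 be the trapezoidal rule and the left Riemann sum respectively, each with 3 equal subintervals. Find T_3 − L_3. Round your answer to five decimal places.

-2.33333

T_3 ≈ -23.7037037.
L_3 ≈ -21.3703704.
T_3 − L_3 ≈ -2.33333.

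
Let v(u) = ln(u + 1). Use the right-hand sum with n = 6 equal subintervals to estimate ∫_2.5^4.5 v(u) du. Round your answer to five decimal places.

Δu = (4.5 − 2.5)/6 = 1/3.
Right endpoints: 17/6, 19/6, 3.5, 23/6, 25/6, 4.5.
v(17/6) ≈ 1.34373, v(19/6) ≈ 1.42712, v(3.5) ≈ 1.50408, v(23/6) ≈ 1.57554, v(25/6) ≈ 1.64223, v(4.5) ≈ 1.70475.
Sum = Δu · [v(17/6) + v(19/6) + v(3.5) + ...].
Sum ≈ 3.06581.

3.06581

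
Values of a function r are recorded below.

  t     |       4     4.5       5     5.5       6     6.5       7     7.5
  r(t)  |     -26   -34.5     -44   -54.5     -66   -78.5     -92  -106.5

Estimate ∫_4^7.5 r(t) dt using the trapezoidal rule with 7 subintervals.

-217.875

Δt = 0.5.
T_7 = (0.5/2)·[(-26) + 2·(-34.5) + 2·(-44) + 2·(-54.5) + 2·(-66) + 2·(-78.5) + 2·(-92) + (-106.5)] = -217.875.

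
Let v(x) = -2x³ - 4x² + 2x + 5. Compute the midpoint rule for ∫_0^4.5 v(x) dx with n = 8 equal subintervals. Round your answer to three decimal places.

Δx = (4.5 − 0)/8 = 0.5625.
Midpoints: 0.28125, 0.84375, 1.40625, 1.96875, 2.53125, 3.09375, 3.65625, 4.21875.
v(0.28125) = 85223/16384, v(0.84375) = 43229/16384, v(1.40625) = -92725/16384, v(1.96875) = -357631/16384, v(2.53125) = -786481/16384, v(3.09375) = -1414267/16384, v(3.65625) = -2275981/16384, v(4.21875) = -3406615/16384.
Sum = Δx · [v(0.28125) + v(0.84375) + v(1.40625) + ...].
Sum ≈ -281.705.

-281.705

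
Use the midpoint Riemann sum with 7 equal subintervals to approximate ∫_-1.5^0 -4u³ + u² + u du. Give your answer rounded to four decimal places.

5.0051

Δu = (0 − (-1.5))/7 = 3/14.
Midpoints: -39/28, -33/28, -27/28, -0.75, -15/28, -9/28, -3/28.
f(-39/28) = 31161/2744, f(-33/28) = 9273/1372, f(-27/28) = 9747/2744, f(-0.75) = 1.5, f(-15/28) = 1005/2744, f(-9/28) = -117/1372, f(-3/28) = -249/2744.
Sum = Δu · [f(-39/28) + f(-33/28) + f(-27/28) + ...].
Sum ≈ 5.0051.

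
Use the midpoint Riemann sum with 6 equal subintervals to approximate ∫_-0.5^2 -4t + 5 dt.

Δt = (2 − (-0.5))/6 = 5/12.
Midpoints: -7/24, 0.125, 13/24, 23/24, 1.375, 43/24.
f(-7/24) = 37/6, f(0.125) = 4.5, f(13/24) = 17/6, f(23/24) = 7/6, f(1.375) = -0.5, f(43/24) = -13/6.
Sum = Δt · [f(-7/24) + f(0.125) + f(13/24) + ...].
Sum = 5.

5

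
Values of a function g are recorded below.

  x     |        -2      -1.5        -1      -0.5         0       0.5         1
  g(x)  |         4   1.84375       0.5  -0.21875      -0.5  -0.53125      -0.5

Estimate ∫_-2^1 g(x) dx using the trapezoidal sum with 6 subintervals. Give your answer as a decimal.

Δx = 0.5.
T_6 = (0.5/2)·[4 + 2·1.84375 + 2·0.5 + 2·(-0.21875) + 2·(-0.5) + 2·(-0.53125) + (-0.5)] = 1.421875.

1.421875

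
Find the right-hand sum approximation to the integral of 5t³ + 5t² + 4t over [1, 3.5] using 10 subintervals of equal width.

314.08203125

Δt = (3.5 − 1)/10 = 0.25.
Right endpoints: 1.25, 1.5, 1.75, 2, 2.25, 2.5, 2.75, 3, 3.25, 3.5.
f(1.25) = 22.578125, f(1.5) = 34.125, f(1.75) = 49.109375, f(2) = 68, f(2.25) = 91.265625, f(2.5) = 119.375, f(2.75) = 152.796875, f(3) = 192, f(3.25) = 237.453125, f(3.5) = 289.625.
Sum = Δt · [f(1.25) + f(1.5) + f(1.75) + ...].
Sum = 314.08203125.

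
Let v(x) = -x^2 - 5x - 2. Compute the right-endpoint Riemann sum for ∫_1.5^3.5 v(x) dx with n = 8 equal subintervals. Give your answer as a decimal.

Δx = (3.5 − 1.5)/8 = 0.25.
Right endpoints: 1.75, 2, 2.25, 2.5, 2.75, 3, 3.25, 3.5.
v(1.75) = -13.8125, v(2) = -16, v(2.25) = -18.3125, v(2.5) = -20.75, v(2.75) = -23.3125, v(3) = -26, v(3.25) = -28.8125, v(3.5) = -31.75.
Sum = Δx · [v(1.75) + v(2) + v(2.25) + ...].
Sum = -44.6875.

-44.6875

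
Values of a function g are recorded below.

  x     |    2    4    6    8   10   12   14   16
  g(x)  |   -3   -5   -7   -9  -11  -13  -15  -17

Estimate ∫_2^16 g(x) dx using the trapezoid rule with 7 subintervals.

-140

Δx = 2.
T_7 = (2/2)·[(-3) + 2·(-5) + 2·(-7) + 2·(-9) + 2·(-11) + 2·(-13) + 2·(-15) + (-17)] = -140.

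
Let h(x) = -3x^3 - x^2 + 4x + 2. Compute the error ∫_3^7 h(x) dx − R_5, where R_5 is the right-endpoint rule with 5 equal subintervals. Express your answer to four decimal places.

Exact integral: ∫_3^7 h(x) dx ≈ -1757.333333.
R_5 = -2165.76.
Error ≈ -1757.333333 − (-2165.76) ≈ 408.4267.

408.4267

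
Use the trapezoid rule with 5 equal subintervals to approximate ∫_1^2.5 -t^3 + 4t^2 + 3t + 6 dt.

26.83125

Δt = (2.5 − 1)/5 = 0.3.
f(1) = 12, f(1.3) = 14.463, f(1.6) = 16.944, f(1.9) = 19.281, f(2.2) = 21.312, f(2.5) = 22.875.
T_5 = (Δt/2)·[f(t_0) + 2f(t_1) + ... + 2f(t_{4}) + f(t_5)].
Sum = 26.83125.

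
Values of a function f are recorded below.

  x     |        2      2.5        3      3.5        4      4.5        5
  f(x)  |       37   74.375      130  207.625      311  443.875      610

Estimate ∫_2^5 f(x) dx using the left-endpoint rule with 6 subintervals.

Δx = 0.5.
Sum = 0.5·[37 + 74.375 + 130 + 207.625 + 311 + 443.875] = 601.9375.

601.9375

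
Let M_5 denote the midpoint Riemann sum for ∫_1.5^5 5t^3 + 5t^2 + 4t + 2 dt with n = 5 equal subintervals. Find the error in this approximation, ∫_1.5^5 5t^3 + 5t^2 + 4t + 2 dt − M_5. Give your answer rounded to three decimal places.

7.682

Exact integral: ∫_1.5^5 f(t) dt ≈ 1030.13021.
M_5 = 1022.4484375.
Error ≈ 1030.13021 − 1022.4484375 ≈ 7.682.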